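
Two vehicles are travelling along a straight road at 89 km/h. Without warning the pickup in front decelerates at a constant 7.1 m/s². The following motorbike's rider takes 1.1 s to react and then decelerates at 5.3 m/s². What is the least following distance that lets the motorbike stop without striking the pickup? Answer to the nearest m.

89 km/h ÷ 3.6 = 24.7222 m/s.
Leader travels v²/(2a_L) = 611.187 / 14.200 = 43.041 m before stopping.
Follower covers v·t_r = 24.7222 × 1.1 = 27.194 m while reacting, then v²/(2a_F) = 611.187 / 10.600 = 57.659 m while braking, for a total of 27.194 + 57.659 = 84.853 m.
Since a_F ≤ a_L and the follower starts braking later, the follower is never slower than the leader, so the closest approach is when both have stopped.
Minimum gap = 84.853 − 43.041 = 41.812 m.

Minimum gap ≈ 42 m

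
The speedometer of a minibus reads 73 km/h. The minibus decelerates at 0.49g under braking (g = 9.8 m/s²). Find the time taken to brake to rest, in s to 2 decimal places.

73 km/h ÷ 3.6 = 20.2778 m/s.
a = 0.49 × 9.8 = 4.802 m/s².
Braking time = v/a = 20.2778 / 4.802 = 4.223 s.

Braking time ≈ 4.22 s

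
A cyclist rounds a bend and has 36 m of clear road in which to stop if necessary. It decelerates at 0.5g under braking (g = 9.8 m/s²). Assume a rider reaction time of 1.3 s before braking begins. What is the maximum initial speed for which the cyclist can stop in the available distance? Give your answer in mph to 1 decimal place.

a = 0.5 × 9.8 = 4.900 m/s².
Stopping distance: v·t_r + v²/(2a) = 36 with t_r = 1.3 s and a = 4.900 m/s².
So v² + 12.740 v − 352.80 = 0.
Positive root: v = −a·t_r + √((a·t_r)² + 2a·d) = −6.370 + √(40.577 + 352.80) = 13.4637 m/s.
13.4637 m/s ÷ 0.44704 = 30.117 mph.

Maximum speed ≈ 30.1 mph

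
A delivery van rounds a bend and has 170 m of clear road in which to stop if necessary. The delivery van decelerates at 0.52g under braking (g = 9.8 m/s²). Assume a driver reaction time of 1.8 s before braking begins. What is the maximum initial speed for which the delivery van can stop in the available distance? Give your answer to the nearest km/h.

a = 0.52 × 9.8 = 5.096 m/s².
Stopping distance: v·t_r + v²/(2a) = 170 with t_r = 1.8 s and a = 5.096 m/s².
So v² + 18.346 v − 1732.64 = 0.
Positive root: v = −a·t_r + √((a·t_r)² + 2a·d) = −9.173 + √(84.144 + 1732.64) = 33.4507 m/s.
33.4507 m/s × 3.6 = 120.423 km/h.

Maximum speed ≈ 120 km/h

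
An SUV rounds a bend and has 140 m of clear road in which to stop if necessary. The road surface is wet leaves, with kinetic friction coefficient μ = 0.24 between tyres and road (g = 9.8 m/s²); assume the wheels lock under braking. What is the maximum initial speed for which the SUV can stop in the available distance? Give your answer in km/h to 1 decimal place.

Maximum speed ≈ 92.4 km/h

a = μg = 0.24 × 9.8 = 2.352 m/s².
v²/(2a) = d ⇒ v = √(2 × 2.352 × 140) = √658.56 = 25.6624 m/s.
25.6624 m/s × 3.6 = 92.385 km/h.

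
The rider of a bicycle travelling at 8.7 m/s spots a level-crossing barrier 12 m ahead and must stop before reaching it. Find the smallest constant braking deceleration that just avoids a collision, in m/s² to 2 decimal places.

Required deceleration ≈ 3.15 m/s²

v² = 2a·d ⇒ a = v²/(2d) = 8.7000² / (2 × 12.000) = 75.690 / 24.000 = 3.1538 m/s².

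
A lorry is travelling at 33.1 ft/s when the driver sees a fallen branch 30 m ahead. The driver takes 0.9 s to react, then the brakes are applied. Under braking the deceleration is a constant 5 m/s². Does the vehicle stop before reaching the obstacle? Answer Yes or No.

Yes

33.1 ft/s × 0.3048 = 10.0889 m/s.
Reaction distance = 10.0889 × 0.9 = 9.080 m.
Braking distance = v²/(2a) = 101.786 / 10.000 = 10.179 m.
Total stopping distance = 9.080 + 10.179 = 19.259 m, vs 30 m available — it stops with 30 − 19.259 = 10.741 m to spare.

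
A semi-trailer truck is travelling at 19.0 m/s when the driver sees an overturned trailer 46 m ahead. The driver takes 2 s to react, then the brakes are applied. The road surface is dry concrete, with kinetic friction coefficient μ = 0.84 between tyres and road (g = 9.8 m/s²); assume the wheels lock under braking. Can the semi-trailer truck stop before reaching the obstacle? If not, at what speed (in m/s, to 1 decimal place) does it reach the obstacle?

No — it strikes the obstacle at 15.1 m/s

a = μg = 0.84 × 9.8 = 8.232 m/s².
Reaction distance = 19.0000 × 2 = 38.000 m.
Braking distance needed to stop: v²/(2a) = 361.000 / 16.464 = 21.927 m, so total needed = 38.000 + 21.927 = 59.927 m > 46 m — it cannot stop.
Distance remaining when braking begins: 46 − 38.000 = 8.000 m.
v² = v₀² − 2a·d = 361.000 − 2 × 8.232 × 8.000 = 229.288 m²/s².
v = √229.288 = 15.142 m/s.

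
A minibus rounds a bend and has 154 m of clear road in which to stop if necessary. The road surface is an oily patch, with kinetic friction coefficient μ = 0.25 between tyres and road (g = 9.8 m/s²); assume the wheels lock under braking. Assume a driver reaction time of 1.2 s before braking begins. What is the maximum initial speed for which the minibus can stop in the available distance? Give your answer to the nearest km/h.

a = μg = 0.25 × 9.8 = 2.450 m/s².
Stopping distance: v·t_r + v²/(2a) = 154 with t_r = 1.2 s and a = 2.450 m/s².
So v² + 5.880 v − 754.60 = 0.
Positive root: v = −a·t_r + √((a·t_r)² + 2a·d) = −2.940 + √(8.644 + 754.60) = 24.6869 m/s.
24.6869 m/s × 3.6 = 88.873 km/h.

Maximum speed ≈ 89 km/h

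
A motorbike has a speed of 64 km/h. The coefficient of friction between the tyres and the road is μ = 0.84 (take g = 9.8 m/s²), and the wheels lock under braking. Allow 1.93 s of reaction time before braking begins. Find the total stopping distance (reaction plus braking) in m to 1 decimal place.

Total stopping distance ≈ 53.5 m

64 km/h ÷ 3.6 = 17.7778 m/s.
a = μg = 0.84 × 9.8 = 8.232 m/s².
Reaction distance = v·t_r = 17.7778 × 1.93 = 34.311 m.
Braking distance = v²/(2a) = 17.7778² / (2 × 8.232) = 316.050 / 16.464 = 19.196 m.
Total = 34.311 + 19.196 = 53.507 m.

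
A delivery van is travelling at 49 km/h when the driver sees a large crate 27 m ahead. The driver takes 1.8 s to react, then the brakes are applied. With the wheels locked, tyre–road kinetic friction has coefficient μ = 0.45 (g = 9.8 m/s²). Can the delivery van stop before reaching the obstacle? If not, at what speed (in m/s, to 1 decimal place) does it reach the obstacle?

No — it strikes the obstacle at 12.8 m/s

49 km/h ÷ 3.6 = 13.6111 m/s.
a = μg = 0.45 × 9.8 = 4.410 m/s².
Reaction distance = 13.6111 × 1.8 = 24.500 m.
Braking distance needed to stop: v²/(2a) = 185.262 / 8.820 = 21.005 m, so total needed = 24.500 + 21.005 = 45.505 m > 27 m — it cannot stop.
Distance remaining when braking begins: 27 − 24.500 = 2.500 m.
v² = v₀² − 2a·d = 185.262 − 2 × 4.410 × 2.500 = 163.212 m²/s².
v = √163.212 = 12.775 m/s.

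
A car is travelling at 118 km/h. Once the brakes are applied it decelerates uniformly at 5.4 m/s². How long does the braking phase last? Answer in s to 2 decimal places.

Braking time ≈ 6.07 s

118 km/h ÷ 3.6 = 32.7778 m/s.
Braking time = v/a = 32.7778 / 5.400 = 6.070 s.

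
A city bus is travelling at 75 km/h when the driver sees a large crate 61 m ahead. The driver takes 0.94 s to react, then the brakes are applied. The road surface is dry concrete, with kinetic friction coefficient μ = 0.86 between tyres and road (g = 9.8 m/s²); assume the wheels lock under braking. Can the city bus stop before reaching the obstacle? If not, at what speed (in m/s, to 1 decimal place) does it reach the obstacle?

Yes — it stops about 15.7 m short of the obstacle, so it never reaches it

75 km/h ÷ 3.6 = 20.8333 m/s.
a = μg = 0.86 × 9.8 = 8.428 m/s².
Reaction distance = 20.8333 × 0.94 = 19.583 m.
Braking distance = v²/(2a) = 434.026 / 16.856 = 25.749 m.
Total stopping distance = 19.583 + 25.749 = 45.332 m, vs 61 m available — it stops with 61 − 45.332 = 15.668 m to spare.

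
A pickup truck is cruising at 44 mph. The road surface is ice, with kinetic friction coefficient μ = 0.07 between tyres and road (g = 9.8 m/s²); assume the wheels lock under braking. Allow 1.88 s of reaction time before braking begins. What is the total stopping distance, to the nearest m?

44 mph × 0.44704 = 19.6698 m/s.
a = μg = 0.07 × 9.8 = 0.686 m/s².
Reaction distance = v·t_r = 19.6698 × 1.88 = 36.979 m.
Braking distance = v²/(2a) = 19.6698² / (2 × 0.686) = 386.901 / 1.372 = 281.998 m.
Total = 36.979 + 281.998 = 318.977 m.

Total stopping distance ≈ 319 m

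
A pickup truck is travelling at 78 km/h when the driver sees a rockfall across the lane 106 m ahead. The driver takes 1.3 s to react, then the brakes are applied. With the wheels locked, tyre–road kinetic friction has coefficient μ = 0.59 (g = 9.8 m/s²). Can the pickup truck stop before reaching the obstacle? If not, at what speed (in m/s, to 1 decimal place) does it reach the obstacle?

Yes — it stops about 37.2 m short of the obstacle, so it never reaches it

78 km/h ÷ 3.6 = 21.6667 m/s.
a = μg = 0.59 × 9.8 = 5.782 m/s².
Reaction distance = 21.6667 × 1.3 = 28.167 m.
Braking distance = v²/(2a) = 469.446 / 11.564 = 40.595 m.
Total stopping distance = 28.167 + 40.595 = 68.762 m, vs 106 m available — it stops with 106 − 68.762 = 37.238 m to spare.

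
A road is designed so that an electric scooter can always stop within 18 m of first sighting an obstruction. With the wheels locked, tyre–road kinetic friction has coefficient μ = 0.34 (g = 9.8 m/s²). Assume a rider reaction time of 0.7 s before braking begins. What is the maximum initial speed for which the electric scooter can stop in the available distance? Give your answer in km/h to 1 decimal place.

a = μg = 0.34 × 9.8 = 3.332 m/s².
Stopping distance: v·t_r + v²/(2a) = 18 with t_r = 0.7 s and a = 3.332 m/s².
So v² + 4.665 v − 119.95 = 0.
Positive root: v = −a·t_r + √((a·t_r)² + 2a·d) = −2.332 + √(5.438 + 119.95) = 8.8657 m/s.
8.8657 m/s × 3.6 = 31.917 km/h.

Maximum speed ≈ 31.9 km/h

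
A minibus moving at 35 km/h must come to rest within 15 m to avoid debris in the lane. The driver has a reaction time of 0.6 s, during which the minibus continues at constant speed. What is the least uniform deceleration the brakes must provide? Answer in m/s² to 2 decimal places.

35 km/h ÷ 3.6 = 9.7222 m/s.
Distance covered during reaction = 9.7222 × 0.6 = 5.833 m.
Distance available for braking: 15 − 5.833 = 9.167 m.
v² = 2a·d ⇒ a = v²/(2d) = 9.7222² / (2 × 9.167) = 94.521 / 18.334 = 5.1555 m/s².

Required deceleration ≈ 5.16 m/s²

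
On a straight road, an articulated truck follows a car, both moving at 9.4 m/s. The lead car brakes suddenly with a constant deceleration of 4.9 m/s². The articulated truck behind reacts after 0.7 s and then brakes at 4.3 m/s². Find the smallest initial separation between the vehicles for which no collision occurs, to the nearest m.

Minimum gap ≈ 8 m

Leader travels v²/(2a_L) = 88.360 / 9.800 = 9.016 m before stopping.
Follower covers v·t_r = 9.4000 × 0.7 = 6.580 m while reacting, then v²/(2a_F) = 88.360 / 8.600 = 10.274 m while braking, for a total of 6.580 + 10.274 = 16.854 m.
Since a_F ≤ a_L and the follower starts braking later, the follower is never slower than the leader, so the closest approach is when both have stopped.
Minimum gap = 16.854 − 9.016 = 7.838 m.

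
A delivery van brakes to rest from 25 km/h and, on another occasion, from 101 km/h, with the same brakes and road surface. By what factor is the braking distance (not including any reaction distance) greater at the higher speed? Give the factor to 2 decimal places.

Braking distance d = v²/(2a), so with a fixed, d ∝ v².
Factor = (101/25)² = 4.0400² = 16.3216.

Factor ≈ 16.32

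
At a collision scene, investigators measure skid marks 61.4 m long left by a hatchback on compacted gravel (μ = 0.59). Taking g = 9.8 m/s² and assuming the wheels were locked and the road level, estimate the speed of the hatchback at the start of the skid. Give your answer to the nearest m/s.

Deceleration a = μg = 0.59 × 9.8 = 5.782 m/s².
v = √(2a·d) = √(2 × 5.782 × 61.4) = √710.030 = 26.6464 m/s.

Initial speed ≈ 27 m/s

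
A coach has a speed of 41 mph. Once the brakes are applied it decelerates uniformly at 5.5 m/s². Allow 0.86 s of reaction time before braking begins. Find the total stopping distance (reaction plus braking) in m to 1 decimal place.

41 mph × 0.44704 = 18.3286 m/s.
Reaction distance = v·t_r = 18.3286 × 0.86 = 15.763 m.
Braking distance = v²/(2a) = 18.3286² / (2 × 5.500) = 335.938 / 11.000 = 30.540 m.
Total = 15.763 + 30.540 = 46.303 m.

Total stopping distance ≈ 46.3 m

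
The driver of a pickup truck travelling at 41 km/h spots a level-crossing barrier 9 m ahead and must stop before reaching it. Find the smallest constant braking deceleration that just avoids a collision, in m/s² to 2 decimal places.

41 km/h ÷ 3.6 = 11.3889 m/s.
v² = 2a·d ⇒ a = v²/(2d) = 11.3889² / (2 × 9.000) = 129.707 / 18.000 = 7.2059 m/s².

Required deceleration ≈ 7.21 m/s²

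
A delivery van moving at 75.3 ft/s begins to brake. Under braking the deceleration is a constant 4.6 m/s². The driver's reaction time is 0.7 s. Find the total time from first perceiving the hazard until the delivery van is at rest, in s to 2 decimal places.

Total time ≈ 5.69 s

75.3 ft/s × 0.3048 = 22.9514 m/s.
Braking time = v/a = 22.9514 / 4.600 = 4.989 s.
Total = 0.7 + 4.989 = 5.689 s.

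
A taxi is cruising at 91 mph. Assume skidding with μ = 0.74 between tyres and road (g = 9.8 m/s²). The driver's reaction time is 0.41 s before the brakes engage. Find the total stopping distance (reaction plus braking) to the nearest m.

91 mph × 0.44704 = 40.6806 m/s.
a = μg = 0.74 × 9.8 = 7.252 m/s².
Reaction distance = v·t_r = 40.6806 × 0.41 = 16.679 m.
Braking distance = v²/(2a) = 40.6806² / (2 × 7.252) = 1654.911 / 14.504 = 114.100 m.
Total = 16.679 + 114.100 = 130.779 m.

Total stopping distance ≈ 131 m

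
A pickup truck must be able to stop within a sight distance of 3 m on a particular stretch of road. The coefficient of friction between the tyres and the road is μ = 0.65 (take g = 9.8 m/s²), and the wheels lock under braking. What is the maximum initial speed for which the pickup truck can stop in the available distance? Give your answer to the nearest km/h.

a = μg = 0.65 × 9.8 = 6.370 m/s².
v²/(2a) = d ⇒ v = √(2 × 6.370 × 3) = √38.22 = 6.1822 m/s.
6.1822 m/s × 3.6 = 22.256 km/h.

Maximum speed ≈ 22 km/h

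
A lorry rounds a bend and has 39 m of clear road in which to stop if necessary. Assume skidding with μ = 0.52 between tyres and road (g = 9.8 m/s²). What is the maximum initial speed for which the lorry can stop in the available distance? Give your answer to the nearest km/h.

a = μg = 0.52 × 9.8 = 5.096 m/s².
v²/(2a) = d ⇒ v = √(2 × 5.096 × 39) = √397.49 = 19.9372 m/s.
19.9372 m/s × 3.6 = 71.774 km/h.

Maximum speed ≈ 72 km/h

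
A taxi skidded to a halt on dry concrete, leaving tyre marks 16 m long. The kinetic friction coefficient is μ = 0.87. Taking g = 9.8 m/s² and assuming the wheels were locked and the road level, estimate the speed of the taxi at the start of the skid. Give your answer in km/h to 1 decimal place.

Initial speed ≈ 59.5 km/h

Deceleration a = μg = 0.87 × 9.8 = 8.526 m/s².
v = √(2a·d) = √(2 × 8.526 × 16) = √272.832 = 16.5176 m/s.
= 16.5176 × 3.6 = 59.463 km/h.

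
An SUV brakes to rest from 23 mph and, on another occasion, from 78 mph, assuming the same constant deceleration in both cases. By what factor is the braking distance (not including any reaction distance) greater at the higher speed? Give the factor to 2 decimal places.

Factor ≈ 11.50

Braking distance d = v²/(2a), so with a fixed, d ∝ v².
Factor = (78/23)² = 3.3913² = 11.5009.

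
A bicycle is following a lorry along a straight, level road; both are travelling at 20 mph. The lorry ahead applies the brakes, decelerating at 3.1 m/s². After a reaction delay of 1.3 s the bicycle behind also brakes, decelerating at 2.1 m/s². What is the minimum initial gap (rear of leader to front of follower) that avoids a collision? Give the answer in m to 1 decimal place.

Minimum gap ≈ 17.8 m

20 mph × 0.44704 = 8.9408 m/s.
Leader travels v²/(2a_L) = 79.938 / 6.200 = 12.893 m before stopping.
Follower covers v·t_r = 8.9408 × 1.3 = 11.623 m while reacting, then v²/(2a_F) = 79.938 / 4.200 = 19.033 m while braking, for a total of 11.623 + 19.033 = 30.656 m.
Since a_F ≤ a_L and the follower starts braking later, the follower is never slower than the leader, so the closest approach is when both have stopped.
Minimum gap = 30.656 − 12.893 = 17.763 m.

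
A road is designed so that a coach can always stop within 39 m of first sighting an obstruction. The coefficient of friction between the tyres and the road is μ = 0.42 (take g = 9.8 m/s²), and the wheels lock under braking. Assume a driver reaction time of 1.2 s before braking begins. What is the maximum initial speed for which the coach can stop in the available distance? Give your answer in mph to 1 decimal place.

Maximum speed ≈ 30.5 mph

a = μg = 0.42 × 9.8 = 4.116 m/s².
Stopping distance: v·t_r + v²/(2a) = 39 with t_r = 1.2 s and a = 4.116 m/s².
So v² + 9.878 v − 321.05 = 0.
Positive root: v = −a·t_r + √((a·t_r)² + 2a·d) = −4.939 + √(24.394 + 321.05) = 13.6471 m/s.
13.6471 m/s ÷ 0.44704 = 30.528 mph.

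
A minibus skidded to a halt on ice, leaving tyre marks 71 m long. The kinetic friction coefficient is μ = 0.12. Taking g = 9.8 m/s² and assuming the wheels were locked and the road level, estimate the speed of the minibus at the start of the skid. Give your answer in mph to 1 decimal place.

Deceleration a = μg = 0.12 × 9.8 = 1.176 m/s².
v = √(2a·d) = √(2 × 1.176 × 71) = √166.992 = 12.9225 m/s.
= 12.9225 ÷ 0.44704 = 28.907 mph.

Initial speed ≈ 28.9 mph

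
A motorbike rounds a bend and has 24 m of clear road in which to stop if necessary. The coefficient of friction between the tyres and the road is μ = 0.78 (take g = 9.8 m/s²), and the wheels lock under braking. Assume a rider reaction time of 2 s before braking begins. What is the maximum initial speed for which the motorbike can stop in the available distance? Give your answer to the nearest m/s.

Maximum speed ≈ 9 m/s

a = μg = 0.78 × 9.8 = 7.644 m/s².
Stopping distance: v·t_r + v²/(2a) = 24 with t_r = 2 s and a = 7.644 m/s².
So v² + 30.576 v − 366.91 = 0.
Positive root: v = −a·t_r + √((a·t_r)² + 2a·d) = −15.288 + √(233.723 + 366.91) = 9.2198 m/s.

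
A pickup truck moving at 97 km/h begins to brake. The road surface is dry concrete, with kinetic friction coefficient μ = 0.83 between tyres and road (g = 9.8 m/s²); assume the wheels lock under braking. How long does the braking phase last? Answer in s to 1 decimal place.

Braking time ≈ 3.3 s

97 km/h ÷ 3.6 = 26.9444 m/s.
a = μg = 0.83 × 9.8 = 8.134 m/s².
Braking time = v/a = 26.9444 / 8.134 = 3.313 s.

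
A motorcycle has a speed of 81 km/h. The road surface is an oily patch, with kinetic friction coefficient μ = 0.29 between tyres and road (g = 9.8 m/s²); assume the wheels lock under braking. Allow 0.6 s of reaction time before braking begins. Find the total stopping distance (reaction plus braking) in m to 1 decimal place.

Total stopping distance ≈ 102.6 m

81 km/h ÷ 3.6 = 22.5000 m/s.
a = μg = 0.29 × 9.8 = 2.842 m/s².
Reaction distance = v·t_r = 22.5000 × 0.6 = 13.500 m.
Braking distance = v²/(2a) = 22.5000² / (2 × 2.842) = 506.250 / 5.684 = 89.066 m.
Total = 13.500 + 89.066 = 102.566 m.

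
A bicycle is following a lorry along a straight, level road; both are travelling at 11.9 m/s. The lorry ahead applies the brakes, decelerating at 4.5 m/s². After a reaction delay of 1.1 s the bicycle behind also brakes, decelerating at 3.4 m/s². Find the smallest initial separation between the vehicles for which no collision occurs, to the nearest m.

Minimum gap ≈ 18 m

Leader travels v²/(2a_L) = 141.610 / 9.000 = 15.734 m before stopping.
Follower covers v·t_r = 11.9000 × 1.1 = 13.090 m while reacting, then v²/(2a_F) = 141.610 / 6.800 = 20.825 m while braking, for a total of 13.090 + 20.825 = 33.915 m.
Since a_F ≤ a_L and the follower starts braking later, the follower is never slower than the leader, so the closest approach is when both have stopped.
Minimum gap = 33.915 − 15.734 = 18.181 m.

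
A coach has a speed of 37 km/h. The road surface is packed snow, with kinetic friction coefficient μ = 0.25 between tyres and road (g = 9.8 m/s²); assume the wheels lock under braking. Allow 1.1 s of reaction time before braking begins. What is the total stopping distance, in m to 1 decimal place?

Total stopping distance ≈ 32.9 m

37 km/h ÷ 3.6 = 10.2778 m/s.
a = μg = 0.25 × 9.8 = 2.450 m/s².
Reaction distance = v·t_r = 10.2778 × 1.1 = 11.306 m.
Braking distance = v²/(2a) = 10.2778² / (2 × 2.450) = 105.633 / 4.900 = 21.558 m.
Total = 11.306 + 21.558 = 32.864 m.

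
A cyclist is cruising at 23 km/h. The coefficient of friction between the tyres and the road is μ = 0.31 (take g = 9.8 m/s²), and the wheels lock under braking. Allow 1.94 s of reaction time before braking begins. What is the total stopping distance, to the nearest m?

Total stopping distance ≈ 19 m

23 km/h ÷ 3.6 = 6.3889 m/s.
a = μg = 0.31 × 9.8 = 3.038 m/s².
Reaction distance = v·t_r = 6.3889 × 1.94 = 12.394 m.
Braking distance = v²/(2a) = 6.3889² / (2 × 3.038) = 40.818 / 6.076 = 6.718 m.
Total = 12.394 + 6.718 = 19.112 m.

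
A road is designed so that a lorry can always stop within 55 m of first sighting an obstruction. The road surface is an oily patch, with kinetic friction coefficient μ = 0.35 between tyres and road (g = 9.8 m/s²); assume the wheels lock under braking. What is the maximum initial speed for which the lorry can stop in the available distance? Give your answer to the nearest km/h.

Maximum speed ≈ 70 km/h

a = μg = 0.35 × 9.8 = 3.430 m/s².
v²/(2a) = d ⇒ v = √(2 × 3.430 × 55) = √377.30 = 19.4242 m/s.
19.4242 m/s × 3.6 = 69.927 km/h.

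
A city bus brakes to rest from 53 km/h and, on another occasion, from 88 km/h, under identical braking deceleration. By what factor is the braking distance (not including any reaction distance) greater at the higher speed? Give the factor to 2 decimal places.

Factor ≈ 2.76

Braking distance d = v²/(2a), so with a fixed, d ∝ v².
Factor = (88/53)² = 1.6604² = 2.7569.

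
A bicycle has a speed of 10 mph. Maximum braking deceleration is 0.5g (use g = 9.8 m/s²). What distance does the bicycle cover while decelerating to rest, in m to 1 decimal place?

10 mph × 0.44704 = 4.4704 m/s.
a = 0.5 × 9.8 = 4.900 m/s².
Braking distance = v²/(2a) = 4.4704² / (2 × 4.900) = 19.984 / 9.800 = 2.039 m.

Braking distance ≈ 2.0 m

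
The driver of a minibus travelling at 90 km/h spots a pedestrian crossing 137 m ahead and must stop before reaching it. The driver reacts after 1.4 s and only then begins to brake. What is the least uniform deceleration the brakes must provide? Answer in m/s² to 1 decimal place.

Required deceleration ≈ 3.1 m/s²

90 km/h ÷ 3.6 = 25.0000 m/s.
Distance covered during reaction = 25.0000 × 1.4 = 35.000 m.
Distance available for braking: 137 − 35.000 = 102.000 m.
v² = 2a·d ⇒ a = v²/(2d) = 25.0000² / (2 × 102.000) = 625.000 / 204.000 = 3.0637 m/s².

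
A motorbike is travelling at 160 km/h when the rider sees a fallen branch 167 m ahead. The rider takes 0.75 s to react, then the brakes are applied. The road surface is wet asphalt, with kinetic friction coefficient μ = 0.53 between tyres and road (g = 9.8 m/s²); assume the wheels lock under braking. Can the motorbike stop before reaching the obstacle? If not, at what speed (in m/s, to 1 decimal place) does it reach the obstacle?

160 km/h ÷ 3.6 = 44.4444 m/s.
a = μg = 0.53 × 9.8 = 5.194 m/s².
Reaction distance = 44.4444 × 0.75 = 33.333 m.
Braking distance needed to stop: v²/(2a) = 1975.305 / 10.388 = 190.153 m, so total needed = 33.333 + 190.153 = 223.486 m > 167 m — it cannot stop.
Distance remaining when braking begins: 167 − 33.333 = 133.667 m.
v² = v₀² − 2a·d = 1975.305 − 2 × 5.194 × 133.667 = 586.772 m²/s².
v = √586.772 = 24.223 m/s.

No — it strikes the obstacle at 24.2 m/s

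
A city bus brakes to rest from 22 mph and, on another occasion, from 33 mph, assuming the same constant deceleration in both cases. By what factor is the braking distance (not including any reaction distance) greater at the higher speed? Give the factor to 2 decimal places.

Braking distance d = v²/(2a), so with a fixed, d ∝ v².
Factor = (33/22)² = 1.5000² = 2.2500.

Factor ≈ 2.25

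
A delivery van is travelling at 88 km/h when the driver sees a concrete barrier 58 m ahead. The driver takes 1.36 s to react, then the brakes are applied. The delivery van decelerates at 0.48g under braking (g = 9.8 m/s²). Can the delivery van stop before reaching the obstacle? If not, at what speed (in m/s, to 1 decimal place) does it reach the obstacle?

88 km/h ÷ 3.6 = 24.4444 m/s.
a = 0.48 × 9.8 = 4.704 m/s².
Reaction distance = 24.4444 × 1.36 = 33.244 m.
Braking distance needed to stop: v²/(2a) = 597.529 / 9.408 = 63.513 m, so total needed = 33.244 + 63.513 = 96.757 m > 58 m — it cannot stop.
Distance remaining when braking begins: 58 − 33.244 = 24.756 m.
v² = v₀² − 2a·d = 597.529 − 2 × 4.704 × 24.756 = 364.625 m²/s².
v = √364.625 = 19.095 m/s.

No — it strikes the obstacle at 19.1 m/s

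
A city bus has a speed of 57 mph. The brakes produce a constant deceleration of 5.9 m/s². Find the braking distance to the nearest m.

57 mph × 0.44704 = 25.4813 m/s.
Braking distance = v²/(2a) = 25.4813² / (2 × 5.900) = 649.297 / 11.800 = 55.025 m.

Braking distance ≈ 55 m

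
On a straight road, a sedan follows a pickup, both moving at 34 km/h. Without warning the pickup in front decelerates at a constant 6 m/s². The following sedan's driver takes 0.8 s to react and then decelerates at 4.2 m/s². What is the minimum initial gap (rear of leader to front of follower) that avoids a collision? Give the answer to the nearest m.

Minimum gap ≈ 11 m

34 km/h ÷ 3.6 = 9.4444 m/s.
Leader travels v²/(2a_L) = 89.197 / 12.000 = 7.433 m before stopping.
Follower covers v·t_r = 9.4444 × 0.8 = 7.556 m while reacting, then v²/(2a_F) = 89.197 / 8.400 = 10.619 m while braking, for a total of 7.556 + 10.619 = 18.175 m.
Since a_F ≤ a_L and the follower starts braking later, the follower is never slower than the leader, so the closest approach is when both have stopped.
Minimum gap = 18.175 − 7.433 = 10.742 m.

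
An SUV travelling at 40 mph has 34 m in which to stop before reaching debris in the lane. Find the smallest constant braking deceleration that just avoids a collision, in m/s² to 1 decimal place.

40 mph × 0.44704 = 17.8816 m/s.
v² = 2a·d ⇒ a = v²/(2d) = 17.8816² / (2 × 34.000) = 319.752 / 68.000 = 4.7022 m/s².

Required deceleration ≈ 4.7 m/s²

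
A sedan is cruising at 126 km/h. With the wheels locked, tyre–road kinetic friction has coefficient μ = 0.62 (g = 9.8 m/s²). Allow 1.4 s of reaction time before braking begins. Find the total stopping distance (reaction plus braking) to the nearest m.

Total stopping distance ≈ 150 m

126 km/h ÷ 3.6 = 35.0000 m/s.
a = μg = 0.62 × 9.8 = 6.076 m/s².
Reaction distance = v·t_r = 35.0000 × 1.4 = 49.000 m.
Braking distance = v²/(2a) = 35.0000² / (2 × 6.076) = 1225.000 / 12.152 = 100.806 m.
Total = 49.000 + 100.806 = 149.806 m.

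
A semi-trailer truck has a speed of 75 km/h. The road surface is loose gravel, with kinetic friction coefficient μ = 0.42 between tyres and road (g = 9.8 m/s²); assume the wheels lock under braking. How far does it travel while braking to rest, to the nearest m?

Braking distance ≈ 53 m

75 km/h ÷ 3.6 = 20.8333 m/s.
a = μg = 0.42 × 9.8 = 4.116 m/s².
Braking distance = v²/(2a) = 20.8333² / (2 × 4.116) = 434.026 / 8.232 = 52.724 m.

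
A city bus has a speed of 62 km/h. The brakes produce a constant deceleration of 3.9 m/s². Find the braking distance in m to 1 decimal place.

Braking distance ≈ 38.0 m

62 km/h ÷ 3.6 = 17.2222 m/s.
Braking distance = v²/(2a) = 17.2222² / (2 × 3.900) = 296.604 / 7.800 = 38.026 m.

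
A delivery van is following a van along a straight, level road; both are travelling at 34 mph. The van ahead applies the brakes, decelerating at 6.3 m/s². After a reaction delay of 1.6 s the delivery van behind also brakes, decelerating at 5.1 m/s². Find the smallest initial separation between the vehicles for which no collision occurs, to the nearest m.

Minimum gap ≈ 29 m

34 mph × 0.44704 = 15.1994 m/s.
Leader travels v²/(2a_L) = 231.022 / 12.600 = 18.335 m before stopping.
Follower covers v·t_r = 15.1994 × 1.6 = 24.319 m while reacting, then v²/(2a_F) = 231.022 / 10.200 = 22.649 m while braking, for a total of 24.319 + 22.649 = 46.968 m.
Since a_F ≤ a_L and the follower starts braking later, the follower is never slower than the leader, so the closest approach is when both have stopped.
Minimum gap = 46.968 − 18.335 = 28.633 m.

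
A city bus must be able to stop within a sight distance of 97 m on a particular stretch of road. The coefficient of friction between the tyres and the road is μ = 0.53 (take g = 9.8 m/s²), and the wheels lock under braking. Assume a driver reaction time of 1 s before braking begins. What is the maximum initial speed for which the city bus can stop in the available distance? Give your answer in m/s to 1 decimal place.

Maximum speed ≈ 27.0 m/s

a = μg = 0.53 × 9.8 = 5.194 m/s².
Stopping distance: v·t_r + v²/(2a) = 97 with t_r = 1 s and a = 5.194 m/s².
So v² + 10.388 v − 1007.64 = 0.
Positive root: v = −a·t_r + √((a·t_r)² + 2a·d) = −5.194 + √(26.978 + 1007.64) = 26.9715 m/s.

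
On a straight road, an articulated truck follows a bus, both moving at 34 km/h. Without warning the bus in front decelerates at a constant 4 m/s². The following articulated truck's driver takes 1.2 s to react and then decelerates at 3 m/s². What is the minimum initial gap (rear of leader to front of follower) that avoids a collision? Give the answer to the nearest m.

34 km/h ÷ 3.6 = 9.4444 m/s.
Leader travels v²/(2a_L) = 89.197 / 8.000 = 11.150 m before stopping.
Follower covers v·t_r = 9.4444 × 1.2 = 11.333 m while reacting, then v²/(2a_F) = 89.197 / 6.000 = 14.866 m while braking, for a total of 11.333 + 14.866 = 26.199 m.
Since a_F ≤ a_L and the follower starts braking later, the follower is never slower than the leader, so the closest approach is when both have stopped.
Minimum gap = 26.199 − 11.150 = 15.049 m.

Minimum gap ≈ 15 m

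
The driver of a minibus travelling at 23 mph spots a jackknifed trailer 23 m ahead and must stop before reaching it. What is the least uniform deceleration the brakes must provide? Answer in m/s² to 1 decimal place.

23 mph × 0.44704 = 10.2819 m/s.
v² = 2a·d ⇒ a = v²/(2d) = 10.2819² / (2 × 23.000) = 105.717 / 46.000 = 2.2982 m/s².

Required deceleration ≈ 2.3 m/s²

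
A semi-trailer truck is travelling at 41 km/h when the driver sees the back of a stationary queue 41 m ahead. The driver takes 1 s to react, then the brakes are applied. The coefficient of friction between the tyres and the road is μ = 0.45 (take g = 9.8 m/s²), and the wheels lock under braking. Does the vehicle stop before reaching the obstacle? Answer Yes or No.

Yes

41 km/h ÷ 3.6 = 11.3889 m/s.
a = μg = 0.45 × 9.8 = 4.410 m/s².
Reaction distance = 11.3889 × 1 = 11.389 m.
Braking distance = v²/(2a) = 129.707 / 8.820 = 14.706 m.
Total stopping distance = 11.389 + 14.706 = 26.095 m, vs 41 m available — it stops with 41 − 26.095 = 14.905 m to spare.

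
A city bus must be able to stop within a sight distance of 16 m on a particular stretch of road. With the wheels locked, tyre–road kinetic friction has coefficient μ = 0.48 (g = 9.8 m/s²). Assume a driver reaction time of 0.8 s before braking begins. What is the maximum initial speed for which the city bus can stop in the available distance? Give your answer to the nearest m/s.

Maximum speed ≈ 9 m/s

a = μg = 0.48 × 9.8 = 4.704 m/s².
Stopping distance: v·t_r + v²/(2a) = 16 with t_r = 0.8 s and a = 4.704 m/s².
So v² + 7.526 v − 150.53 = 0.
Positive root: v = −a·t_r + √((a·t_r)² + 2a·d) = −3.763 + √(14.160 + 150.53) = 9.0702 m/s.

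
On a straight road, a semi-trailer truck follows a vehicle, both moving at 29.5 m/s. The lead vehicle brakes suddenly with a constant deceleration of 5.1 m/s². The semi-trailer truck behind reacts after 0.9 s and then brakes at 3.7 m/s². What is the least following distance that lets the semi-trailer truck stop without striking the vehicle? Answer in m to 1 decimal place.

Minimum gap ≈ 58.8 m

Leader travels v²/(2a_L) = 870.250 / 10.200 = 85.319 m before stopping.
Follower covers v·t_r = 29.5000 × 0.9 = 26.550 m while reacting, then v²/(2a_F) = 870.250 / 7.400 = 117.601 m while braking, for a total of 26.550 + 117.601 = 144.151 m.
Since a_F ≤ a_L and the follower starts braking later, the follower is never slower than the leader, so the closest approach is when both have stopped.
Minimum gap = 144.151 − 85.319 = 58.832 m.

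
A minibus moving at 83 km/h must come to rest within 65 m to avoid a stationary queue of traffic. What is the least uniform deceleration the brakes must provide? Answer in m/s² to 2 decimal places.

83 km/h ÷ 3.6 = 23.0556 m/s.
v² = 2a·d ⇒ a = v²/(2d) = 23.0556² / (2 × 65.000) = 531.561 / 130.000 = 4.0889 m/s².

Required deceleration ≈ 4.09 m/s²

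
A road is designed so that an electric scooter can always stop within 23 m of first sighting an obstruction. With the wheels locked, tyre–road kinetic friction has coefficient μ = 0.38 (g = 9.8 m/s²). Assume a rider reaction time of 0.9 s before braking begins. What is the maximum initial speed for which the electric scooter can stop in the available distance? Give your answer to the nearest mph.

a = μg = 0.38 × 9.8 = 3.724 m/s².
Stopping distance: v·t_r + v²/(2a) = 23 with t_r = 0.9 s and a = 3.724 m/s².
So v² + 6.703 v − 171.30 = 0.
Positive root: v = −a·t_r + √((a·t_r)² + 2a·d) = −3.352 + √(11.236 + 171.30) = 10.1586 m/s.
10.1586 m/s ÷ 0.44704 = 22.724 mph.

Maximum speed ≈ 23 mph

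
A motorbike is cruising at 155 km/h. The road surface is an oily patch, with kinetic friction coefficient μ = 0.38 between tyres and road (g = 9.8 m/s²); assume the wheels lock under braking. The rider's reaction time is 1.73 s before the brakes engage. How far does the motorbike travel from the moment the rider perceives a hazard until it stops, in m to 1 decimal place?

155 km/h ÷ 3.6 = 43.0556 m/s.
a = μg = 0.38 × 9.8 = 3.724 m/s².
Reaction distance = v·t_r = 43.0556 × 1.73 = 74.486 m.
Braking distance = v²/(2a) = 43.0556² / (2 × 3.724) = 1853.785 / 7.448 = 248.897 m.
Total = 74.486 + 248.897 = 323.383 m.

Total stopping distance ≈ 323.4 m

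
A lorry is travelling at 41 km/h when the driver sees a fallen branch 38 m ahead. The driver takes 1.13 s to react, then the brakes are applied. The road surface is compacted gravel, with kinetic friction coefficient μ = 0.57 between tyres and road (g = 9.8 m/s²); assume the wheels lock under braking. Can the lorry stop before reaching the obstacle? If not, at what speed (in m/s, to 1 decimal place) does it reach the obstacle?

Yes — it stops about 13.5 m short of the obstacle, so it never reaches it

41 km/h ÷ 3.6 = 11.3889 m/s.
a = μg = 0.57 × 9.8 = 5.586 m/s².
Reaction distance = 11.3889 × 1.13 = 12.869 m.
Braking distance = v²/(2a) = 129.707 / 11.172 = 11.610 m.
Total stopping distance = 12.869 + 11.610 = 24.479 m, vs 38 m available — it stops with 38 − 24.479 = 13.521 m to spare.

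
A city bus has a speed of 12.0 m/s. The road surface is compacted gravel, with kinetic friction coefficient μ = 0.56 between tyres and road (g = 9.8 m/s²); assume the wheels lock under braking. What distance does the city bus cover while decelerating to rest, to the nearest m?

Braking distance ≈ 13 m

a = μg = 0.56 × 9.8 = 5.488 m/s².
Braking distance = v²/(2a) = 12.0000² / (2 × 5.488) = 144.000 / 10.976 = 13.120 m.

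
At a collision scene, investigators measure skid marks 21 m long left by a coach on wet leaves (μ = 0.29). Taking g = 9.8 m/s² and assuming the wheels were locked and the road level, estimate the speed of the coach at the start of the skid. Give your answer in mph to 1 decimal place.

Initial speed ≈ 24.4 mph

Deceleration a = μg = 0.29 × 9.8 = 2.842 m/s².
v = √(2a·d) = √(2 × 2.842 × 21) = √119.364 = 10.9254 m/s.
= 10.9254 ÷ 0.44704 = 24.439 mph.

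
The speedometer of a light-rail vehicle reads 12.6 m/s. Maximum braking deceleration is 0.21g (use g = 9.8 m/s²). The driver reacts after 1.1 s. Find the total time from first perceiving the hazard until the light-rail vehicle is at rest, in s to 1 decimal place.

Total time ≈ 7.2 s

a = 0.21 × 9.8 = 2.058 m/s².
Braking time = v/a = 12.6000 / 2.058 = 6.122 s.
Total = 1.1 + 6.122 = 7.222 s.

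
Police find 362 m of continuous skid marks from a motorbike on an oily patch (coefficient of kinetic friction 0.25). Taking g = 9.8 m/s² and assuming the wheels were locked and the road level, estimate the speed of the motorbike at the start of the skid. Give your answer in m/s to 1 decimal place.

Deceleration a = μg = 0.25 × 9.8 = 2.450 m/s².
v = √(2a·d) = √(2 × 2.450 × 362) = √1773.800 = 42.1165 m/s.

Initial speed ≈ 42.1 m/s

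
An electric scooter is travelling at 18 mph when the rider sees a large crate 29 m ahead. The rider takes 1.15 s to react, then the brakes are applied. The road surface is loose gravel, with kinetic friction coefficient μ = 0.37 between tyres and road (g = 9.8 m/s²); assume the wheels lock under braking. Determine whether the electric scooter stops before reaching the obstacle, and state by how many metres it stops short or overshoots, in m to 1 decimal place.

Yes — it stops 10.8 m short of the obstacle

18 mph × 0.44704 = 8.0467 m/s.
a = μg = 0.37 × 9.8 = 3.626 m/s².
Reaction distance = 8.0467 × 1.15 = 9.254 m.
Braking distance = v²/(2a) = 64.749 / 7.252 = 8.928 m.
Total stopping distance = 9.254 + 8.928 = 18.182 m, vs 29 m available — it stops with 29 − 18.182 = 10.818 m to spare.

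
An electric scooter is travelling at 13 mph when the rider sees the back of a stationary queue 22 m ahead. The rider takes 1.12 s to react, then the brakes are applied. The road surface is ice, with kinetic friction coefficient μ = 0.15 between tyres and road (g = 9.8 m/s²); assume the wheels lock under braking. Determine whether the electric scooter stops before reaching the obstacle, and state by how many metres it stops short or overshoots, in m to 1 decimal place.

Yes — it stops 4.0 m short of the obstacle

13 mph × 0.44704 = 5.8115 m/s.
a = μg = 0.15 × 9.8 = 1.470 m/s².
Reaction distance = 5.8115 × 1.12 = 6.509 m.
Braking distance = v²/(2a) = 33.774 / 2.940 = 11.488 m.
Total stopping distance = 6.509 + 11.488 = 17.997 m, vs 22 m available — it stops with 22 − 17.997 = 4.003 m to spare.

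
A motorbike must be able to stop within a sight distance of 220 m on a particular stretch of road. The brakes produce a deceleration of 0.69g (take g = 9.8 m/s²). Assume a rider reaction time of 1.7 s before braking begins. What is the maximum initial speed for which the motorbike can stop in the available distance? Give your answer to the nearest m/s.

a = 0.69 × 9.8 = 6.762 m/s².
Stopping distance: v·t_r + v²/(2a) = 220 with t_r = 1.7 s and a = 6.762 m/s².
So v² + 22.991 v − 2975.28 = 0.
Positive root: v = −a·t_r + √((a·t_r)² + 2a·d) = −11.495 + √(132.135 + 2975.28) = 44.2492 m/s.

Maximum speed ≈ 44 m/s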